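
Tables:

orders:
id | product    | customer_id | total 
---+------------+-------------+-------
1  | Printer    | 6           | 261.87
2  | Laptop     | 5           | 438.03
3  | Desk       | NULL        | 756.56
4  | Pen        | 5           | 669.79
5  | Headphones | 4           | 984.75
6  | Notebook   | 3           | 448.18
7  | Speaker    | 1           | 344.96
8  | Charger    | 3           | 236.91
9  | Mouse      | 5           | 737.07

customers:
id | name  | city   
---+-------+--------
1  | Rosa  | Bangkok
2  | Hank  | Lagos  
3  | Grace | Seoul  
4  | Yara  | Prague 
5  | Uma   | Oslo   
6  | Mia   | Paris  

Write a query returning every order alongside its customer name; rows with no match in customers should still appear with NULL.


LEFT JOIN keeps every row from orders (the left table); where customer_id has no match in customers, the customer columns become NULL. Walk through each order:
  - order 1 (Printer): customer_id=6 -> matches Mia
  - order 2 (Laptop): customer_id=5 -> matches Uma
  - order 3 (Desk): customer_id=NULL, no match -> kept with NULL
  - order 4 (Pen): customer_id=5 -> matches Uma
  - order 5 (Headphones): customer_id=4 -> matches Yara
  - order 6 (Notebook): customer_id=3 -> matches Grace
  - order 7 (Speaker): customer_id=1 -> matches Rosa
  - order 8 (Charger): customer_id=3 -> matches Grace
  - order 9 (Mouse): customer_id=5 -> matches Uma
All 9 rows appear; 1 has NULL customer.

SQL:
SELECT a.product, b.name AS customer
FROM orders a
LEFT JOIN customers b ON a.customer_id = b.id

Result:
product    | customer
-----------+---------
Printer    | Mia     
Laptop     | Uma     
Desk       | NULL    
Pen        | Uma     
Headphones | Yara    
Notebook   | Grace   
Speaker    | Rosa    
Charger    | Grace   
Mouse      | Uma     


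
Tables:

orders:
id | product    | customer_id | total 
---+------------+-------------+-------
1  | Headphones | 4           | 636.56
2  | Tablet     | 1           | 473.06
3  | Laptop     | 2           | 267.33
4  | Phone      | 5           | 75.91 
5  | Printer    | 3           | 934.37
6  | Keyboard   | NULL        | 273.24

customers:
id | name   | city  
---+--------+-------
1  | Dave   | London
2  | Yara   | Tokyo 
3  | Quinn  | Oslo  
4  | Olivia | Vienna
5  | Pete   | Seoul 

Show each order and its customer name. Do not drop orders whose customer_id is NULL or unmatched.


LEFT JOIN keeps every row from orders (the left table); where customer_id has no match in customers, the customer columns become NULL. Walk through each order:
  - order 1 (Headphones): customer_id=4 -> matches Olivia
  - order 2 (Tablet): customer_id=1 -> matches Dave
  - order 3 (Laptop): customer_id=2 -> matches Yara
  - order 4 (Phone): customer_id=5 -> matches Pete
  - order 5 (Printer): customer_id=3 -> matches Quinn
  - order 6 (Keyboard): customer_id=NULL, no match -> kept with NULL
All 6 rows appear; 1 has NULL customer.

SQL:
SELECT a.product, b.name AS customer
FROM orders a
LEFT JOIN customers b ON a.customer_id = b.id

Result:
product    | customer
-----------+---------
Headphones | Olivia  
Tablet     | Dave    
Laptop     | Yara    
Phone      | Pete    
Printer    | Quinn   
Keyboard   | NULL    


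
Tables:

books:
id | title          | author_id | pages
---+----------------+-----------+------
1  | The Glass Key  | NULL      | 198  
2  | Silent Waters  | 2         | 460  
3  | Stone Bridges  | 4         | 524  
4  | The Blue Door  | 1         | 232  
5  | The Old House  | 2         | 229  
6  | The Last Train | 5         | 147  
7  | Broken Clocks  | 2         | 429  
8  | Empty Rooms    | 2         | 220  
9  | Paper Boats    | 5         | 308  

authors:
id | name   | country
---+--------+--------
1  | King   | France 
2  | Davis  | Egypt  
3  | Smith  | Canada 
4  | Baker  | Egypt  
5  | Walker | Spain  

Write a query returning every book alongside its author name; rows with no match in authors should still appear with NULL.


LEFT JOIN keeps every row from books (the left table); where author_id has no match in authors, the author columns become NULL. Walk through each book:
  - book 1 (The Glass Key): author_id=NULL, no match -> kept with NULL
  - book 2 (Silent Waters): author_id=2 -> matches Davis
  - book 3 (Stone Bridges): author_id=4 -> matches Baker
  - book 4 (The Blue Door): author_id=1 -> matches King
  - book 5 (The Old House): author_id=2 -> matches Davis
  - book 6 (The Last Train): author_id=5 -> matches Walker
  - book 7 (Broken Clocks): author_id=2 -> matches Davis
  - book 8 (Empty Rooms): author_id=2 -> matches Davis
  - book 9 (Paper Boats): author_id=5 -> matches Walker
All 9 rows appear; 1 has NULL author.

SQL:
SELECT a.title, b.name AS author
FROM books a
LEFT JOIN authors b ON a.author_id = b.id

Result:
title          | author
---------------+-------
The Glass Key  | NULL  
Silent Waters  | Davis 
Stone Bridges  | Baker 
The Blue Door  | King  
The Old House  | Davis 
The Last Train | Walker
Broken Clocks  | Davis 
Empty Rooms    | Davis 
Paper Boats    | Walker


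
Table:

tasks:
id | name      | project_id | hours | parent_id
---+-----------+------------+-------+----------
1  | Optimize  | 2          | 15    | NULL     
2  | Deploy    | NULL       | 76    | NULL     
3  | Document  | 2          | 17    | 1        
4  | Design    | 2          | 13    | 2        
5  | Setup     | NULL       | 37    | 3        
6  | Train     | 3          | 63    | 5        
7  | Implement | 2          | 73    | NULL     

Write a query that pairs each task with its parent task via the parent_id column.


This is a self-join: tasks is joined to a second copy of itself, matching each row's parent_id to another row's id. Use LEFT JOIN so rows with parent_id=NULL are kept.
  - task 1 (Optimize): parent_id=NULL -> NULL
  - task 2 (Deploy): parent_id=NULL -> NULL
  - task 3 (Document): parent_id=1 -> Optimize
  - task 4 (Design): parent_id=2 -> Deploy
  - task 5 (Setup): parent_id=3 -> Document
  - task 6 (Train): parent_id=5 -> Setup
  - task 7 (Implement): parent_id=NULL -> NULL

SQL:
SELECT a.name AS item, b.name AS parent
FROM tasks a
LEFT JOIN tasks b ON a.parent_id = b.id

Result:
item      | parent  
----------+---------
Optimize  | NULL    
Deploy    | NULL    
Document  | Optimize
Design    | Deploy  
Setup     | Document
Train     | Setup   
Implement | NULL    


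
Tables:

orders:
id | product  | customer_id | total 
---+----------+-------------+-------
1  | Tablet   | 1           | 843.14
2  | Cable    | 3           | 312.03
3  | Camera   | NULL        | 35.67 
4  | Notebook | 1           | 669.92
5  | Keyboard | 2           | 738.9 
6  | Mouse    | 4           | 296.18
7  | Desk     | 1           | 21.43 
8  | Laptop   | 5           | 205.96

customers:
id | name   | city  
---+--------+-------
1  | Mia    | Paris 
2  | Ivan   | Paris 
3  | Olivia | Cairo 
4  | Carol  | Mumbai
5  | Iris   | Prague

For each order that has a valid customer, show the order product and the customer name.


INNER JOIN keeps only orders rows whose customer_id matches an id in customers. Walk through each order:
  - order 1 (Tablet): customer_id=1 -> matches Mia
  - order 2 (Cable): customer_id=3 -> matches Olivia
  - order 3 (Camera): customer_id=NULL, no match -> dropped
  - order 4 (Notebook): customer_id=1 -> matches Mia
  - order 5 (Keyboard): customer_id=2 -> matches Ivan
  - order 6 (Mouse): customer_id=4 -> matches Carol
  - order 7 (Desk): customer_id=1 -> matches Mia
  - order 8 (Laptop): customer_id=5 -> matches Iris
So 1 of 8 rows is dropped.

SQL:
SELECT a.product, b.name AS customer
FROM orders a
INNER JOIN customers b ON a.customer_id = b.id

Result:
product  | customer
---------+---------
Tablet   | Mia     
Cable    | Olivia  
Notebook | Mia     
Keyboard | Ivan    
Mouse    | Carol   
Desk     | Mia     
Laptop   | Iris    


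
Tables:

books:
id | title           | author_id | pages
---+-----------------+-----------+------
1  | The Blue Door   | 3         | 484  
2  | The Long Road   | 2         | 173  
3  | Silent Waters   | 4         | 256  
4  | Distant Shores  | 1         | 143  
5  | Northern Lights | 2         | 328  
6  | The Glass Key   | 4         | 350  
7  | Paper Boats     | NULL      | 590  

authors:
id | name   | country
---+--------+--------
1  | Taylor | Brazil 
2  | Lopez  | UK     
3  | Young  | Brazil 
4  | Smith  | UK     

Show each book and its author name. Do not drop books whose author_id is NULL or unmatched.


LEFT JOIN keeps every row from books (the left table); where author_id has no match in authors, the author columns become NULL. Walk through each book:
  - book 1 (The Blue Door): author_id=3 -> matches Young
  - book 2 (The Long Road): author_id=2 -> matches Lopez
  - book 3 (Silent Waters): author_id=4 -> matches Smith
  - book 4 (Distant Shores): author_id=1 -> matches Taylor
  - book 5 (Northern Lights): author_id=2 -> matches Lopez
  - book 6 (The Glass Key): author_id=4 -> matches Smith
  - book 7 (Paper Boats): author_id=NULL, no match -> kept with NULL
All 7 rows appear; 1 has NULL author.

SQL:
SELECT a.title, b.name AS author
FROM books a
LEFT JOIN authors b ON a.author_id = b.id

Result:
title           | author
----------------+-------
The Blue Door   | Young 
The Long Road   | Lopez 
Silent Waters   | Smith 
Distant Shores  | Taylor
Northern Lights | Lopez 
The Glass Key   | Smith 
Paper Boats     | NULL  


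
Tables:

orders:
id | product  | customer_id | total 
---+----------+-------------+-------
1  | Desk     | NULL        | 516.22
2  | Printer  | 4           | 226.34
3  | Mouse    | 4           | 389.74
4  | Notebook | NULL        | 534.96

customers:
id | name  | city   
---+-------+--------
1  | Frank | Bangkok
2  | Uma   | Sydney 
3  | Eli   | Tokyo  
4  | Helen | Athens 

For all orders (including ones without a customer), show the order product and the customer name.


LEFT JOIN keeps every row from orders (the left table); where customer_id has no match in customers, the customer columns become NULL. Walk through each order:
  - order 1 (Desk): customer_id=NULL, no match -> kept with NULL
  - order 2 (Printer): customer_id=4 -> matches Helen
  - order 3 (Mouse): customer_id=4 -> matches Helen
  - order 4 (Notebook): customer_id=NULL, no match -> kept with NULL
All 4 rows appear; 2 have NULL customer.

SQL:
SELECT a.product, b.name AS customer
FROM orders a
LEFT JOIN customers b ON a.customer_id = b.id

Result:
product  | customer
---------+---------
Desk     | NULL    
Printer  | Helen   
Mouse    | Helen   
Notebook | NULL    


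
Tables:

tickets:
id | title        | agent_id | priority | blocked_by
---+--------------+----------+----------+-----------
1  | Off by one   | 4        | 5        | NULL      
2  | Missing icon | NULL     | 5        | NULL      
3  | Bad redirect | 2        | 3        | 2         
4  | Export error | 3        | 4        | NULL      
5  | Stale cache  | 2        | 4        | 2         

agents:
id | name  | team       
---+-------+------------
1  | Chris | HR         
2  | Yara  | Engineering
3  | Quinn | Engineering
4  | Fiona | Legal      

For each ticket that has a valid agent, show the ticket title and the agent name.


INNER JOIN keeps only tickets rows whose agent_id matches an id in agents. Walk through each ticket:
  - ticket 1 (Off by one): agent_id=4 -> matches Fiona
  - ticket 2 (Missing icon): agent_id=NULL, no match -> dropped
  - ticket 3 (Bad redirect): agent_id=2 -> matches Yara
  - ticket 4 (Export error): agent_id=3 -> matches Quinn
  - ticket 5 (Stale cache): agent_id=2 -> matches Yara
So 1 of 5 rows is dropped.

SQL:
SELECT a.title, b.name AS agent
FROM tickets a
INNER JOIN agents b ON a.agent_id = b.id

Result:
title        | agent
-------------+------
Off by one   | Fiona
Bad redirect | Yara 
Export error | Quinn
Stale cache  | Yara 


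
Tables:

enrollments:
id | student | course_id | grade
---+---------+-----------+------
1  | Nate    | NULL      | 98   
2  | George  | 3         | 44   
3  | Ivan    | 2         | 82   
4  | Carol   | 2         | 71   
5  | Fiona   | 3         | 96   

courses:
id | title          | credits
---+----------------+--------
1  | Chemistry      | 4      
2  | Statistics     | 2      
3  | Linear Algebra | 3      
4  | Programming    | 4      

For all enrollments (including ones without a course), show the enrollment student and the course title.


LEFT JOIN keeps every row from enrollments (the left table); where course_id has no match in courses, the course columns become NULL. Walk through each enrollment:
  - enrollment 1 (Nate): course_id=NULL, no match -> kept with NULL
  - enrollment 2 (George): course_id=3 -> matches Linear Algebra
  - enrollment 3 (Ivan): course_id=2 -> matches Statistics
  - enrollment 4 (Carol): course_id=2 -> matches Statistics
  - enrollment 5 (Fiona): course_id=3 -> matches Linear Algebra
All 5 rows appear; 1 has NULL course.

SQL:
SELECT a.student, b.title AS course
FROM enrollments a
LEFT JOIN courses b ON a.course_id = b.id

Result:
student | course        
--------+---------------
Nate    | NULL          
George  | Linear Algebra
Ivan    | Statistics    
Carol   | Statistics    
Fiona   | Linear Algebra


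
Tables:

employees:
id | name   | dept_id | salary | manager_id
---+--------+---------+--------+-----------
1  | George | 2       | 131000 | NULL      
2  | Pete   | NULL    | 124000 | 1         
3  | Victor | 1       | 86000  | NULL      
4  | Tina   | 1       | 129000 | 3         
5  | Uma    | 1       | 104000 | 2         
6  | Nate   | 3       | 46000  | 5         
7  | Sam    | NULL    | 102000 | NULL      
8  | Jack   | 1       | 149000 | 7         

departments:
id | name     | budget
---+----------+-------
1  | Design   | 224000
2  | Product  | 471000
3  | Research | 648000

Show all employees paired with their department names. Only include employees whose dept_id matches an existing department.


INNER JOIN keeps only employees rows whose dept_id matches an id in departments. Walk through each employee:
  - employee 1 (George): dept_id=2 -> matches Product
  - employee 2 (Pete): dept_id=NULL, no match -> dropped
  - employee 3 (Victor): dept_id=1 -> matches Design
  - employee 4 (Tina): dept_id=1 -> matches Design
  - employee 5 (Uma): dept_id=1 -> matches Design
  - employee 6 (Nate): dept_id=3 -> matches Research
  - employee 7 (Sam): dept_id=NULL, no match -> dropped
  - employee 8 (Jack): dept_id=1 -> matches Design
So 2 of 8 rows are dropped.

SQL:
SELECT a.name, b.name AS department
FROM employees a
INNER JOIN departments b ON a.dept_id = b.id

Result:
name   | department
-------+-----------
George | Product   
Victor | Design    
Tina   | Design    
Uma    | Design    
Nate   | Research  
Jack   | Design    


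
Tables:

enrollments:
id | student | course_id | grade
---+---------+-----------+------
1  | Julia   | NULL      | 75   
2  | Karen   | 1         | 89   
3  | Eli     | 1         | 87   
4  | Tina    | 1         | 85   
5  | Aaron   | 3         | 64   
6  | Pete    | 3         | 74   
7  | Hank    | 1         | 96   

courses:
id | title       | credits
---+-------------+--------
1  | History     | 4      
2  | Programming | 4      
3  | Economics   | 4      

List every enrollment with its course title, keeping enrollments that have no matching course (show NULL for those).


LEFT JOIN keeps every row from enrollments (the left table); where course_id has no match in courses, the course columns become NULL. Walk through each enrollment:
  - enrollment 1 (Julia): course_id=NULL, no match -> kept with NULL
  - enrollment 2 (Karen): course_id=1 -> matches History
  - enrollment 3 (Eli): course_id=1 -> matches History
  - enrollment 4 (Tina): course_id=1 -> matches History
  - enrollment 5 (Aaron): course_id=3 -> matches Economics
  - enrollment 6 (Pete): course_id=3 -> matches Economics
  - enrollment 7 (Hank): course_id=1 -> matches History
All 7 rows appear; 1 has NULL course.

SQL:
SELECT a.student, b.title AS course
FROM enrollments a
LEFT JOIN courses b ON a.course_id = b.id

Result:
student | course   
--------+----------
Julia   | NULL     
Karen   | History  
Eli     | History  
Tina    | History  
Aaron   | Economics
Pete    | Economics
Hank    | History  


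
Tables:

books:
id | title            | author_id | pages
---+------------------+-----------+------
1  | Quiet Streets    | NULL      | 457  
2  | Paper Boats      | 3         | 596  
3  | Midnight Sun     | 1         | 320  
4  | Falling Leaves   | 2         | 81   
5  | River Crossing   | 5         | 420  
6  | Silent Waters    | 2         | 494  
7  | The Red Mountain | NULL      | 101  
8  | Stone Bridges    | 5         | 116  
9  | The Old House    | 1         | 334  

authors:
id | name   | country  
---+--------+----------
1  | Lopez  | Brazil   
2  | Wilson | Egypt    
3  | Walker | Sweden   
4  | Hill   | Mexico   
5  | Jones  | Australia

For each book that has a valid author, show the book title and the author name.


INNER JOIN keeps only books rows whose author_id matches an id in authors. Walk through each book:
  - book 1 (Quiet Streets): author_id=NULL, no match -> dropped
  - book 2 (Paper Boats): author_id=3 -> matches Walker
  - book 3 (Midnight Sun): author_id=1 -> matches Lopez
  - book 4 (Falling Leaves): author_id=2 -> matches Wilson
  - book 5 (River Crossing): author_id=5 -> matches Jones
  - book 6 (Silent Waters): author_id=2 -> matches Wilson
  - book 7 (The Red Mountain): author_id=NULL, no match -> dropped
  - book 8 (Stone Bridges): author_id=5 -> matches Jones
  - book 9 (The Old House): author_id=1 -> matches Lopez
So 2 of 9 rows are dropped.

SQL:
SELECT a.title, b.name AS author
FROM books a
INNER JOIN authors b ON a.author_id = b.id

Result:
title          | author
---------------+-------
Paper Boats    | Walker
Midnight Sun   | Lopez 
Falling Leaves | Wilson
River Crossing | Jones 
Silent Waters  | Wilson
Stone Bridges  | Jones 
The Old House  | Lopez 


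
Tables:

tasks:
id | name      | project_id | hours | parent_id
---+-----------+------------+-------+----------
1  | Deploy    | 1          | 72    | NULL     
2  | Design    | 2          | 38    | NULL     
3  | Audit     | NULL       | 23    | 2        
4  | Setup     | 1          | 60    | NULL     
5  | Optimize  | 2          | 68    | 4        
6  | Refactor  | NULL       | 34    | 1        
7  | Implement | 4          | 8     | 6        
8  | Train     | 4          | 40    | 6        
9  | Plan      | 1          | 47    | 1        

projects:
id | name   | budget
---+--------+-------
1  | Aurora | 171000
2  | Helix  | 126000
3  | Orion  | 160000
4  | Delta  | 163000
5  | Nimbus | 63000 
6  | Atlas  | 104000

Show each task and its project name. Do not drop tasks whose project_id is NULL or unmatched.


LEFT JOIN keeps every row from tasks (the left table); where project_id has no match in projects, the project columns become NULL. Walk through each task:
  - task 1 (Deploy): project_id=1 -> matches Aurora
  - task 2 (Design): project_id=2 -> matches Helix
  - task 3 (Audit): project_id=NULL, no match -> kept with NULL
  - task 4 (Setup): project_id=1 -> matches Aurora
  - task 5 (Optimize): project_id=2 -> matches Helix
  - task 6 (Refactor): project_id=NULL, no match -> kept with NULL
  - task 7 (Implement): project_id=4 -> matches Delta
  - task 8 (Train): project_id=4 -> matches Delta
  - task 9 (Plan): project_id=1 -> matches Aurora
All 9 rows appear; 2 have NULL project.

SQL:
SELECT a.name, b.name AS project
FROM tasks a
LEFT JOIN projects b ON a.project_id = b.id

Result:
name      | project
----------+--------
Deploy    | Aurora 
Design    | Helix  
Audit     | NULL   
Setup     | Aurora 
Optimize  | Helix  
Refactor  | NULL   
Implement | Delta  
Train     | Delta  
Plan      | Aurora 


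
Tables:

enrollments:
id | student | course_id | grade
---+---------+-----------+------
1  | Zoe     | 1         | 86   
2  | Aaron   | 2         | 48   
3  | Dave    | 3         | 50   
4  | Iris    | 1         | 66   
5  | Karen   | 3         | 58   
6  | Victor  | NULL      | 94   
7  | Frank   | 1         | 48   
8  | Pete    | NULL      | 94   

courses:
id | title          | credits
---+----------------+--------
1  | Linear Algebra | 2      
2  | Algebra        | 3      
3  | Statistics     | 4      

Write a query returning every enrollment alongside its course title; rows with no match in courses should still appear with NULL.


LEFT JOIN keeps every row from enrollments (the left table); where course_id has no match in courses, the course columns become NULL. Walk through each enrollment:
  - enrollment 1 (Zoe): course_id=1 -> matches Linear Algebra
  - enrollment 2 (Aaron): course_id=2 -> matches Algebra
  - enrollment 3 (Dave): course_id=3 -> matches Statistics
  - enrollment 4 (Iris): course_id=1 -> matches Linear Algebra
  - enrollment 5 (Karen): course_id=3 -> matches Statistics
  - enrollment 6 (Victor): course_id=NULL, no match -> kept with NULL
  - enrollment 7 (Frank): course_id=1 -> matches Linear Algebra
  - enrollment 8 (Pete): course_id=NULL, no match -> kept with NULL
All 8 rows appear; 2 have NULL course.

SQL:
SELECT a.student, b.title AS course
FROM enrollments a
LEFT JOIN courses b ON a.course_id = b.id

Result:
student | course        
--------+---------------
Zoe     | Linear Algebra
Aaron   | Algebra       
Dave    | Statistics    
Iris    | Linear Algebra
Karen   | Statistics    
Victor  | NULL          
Frank   | Linear Algebra
Pete    | NULL          


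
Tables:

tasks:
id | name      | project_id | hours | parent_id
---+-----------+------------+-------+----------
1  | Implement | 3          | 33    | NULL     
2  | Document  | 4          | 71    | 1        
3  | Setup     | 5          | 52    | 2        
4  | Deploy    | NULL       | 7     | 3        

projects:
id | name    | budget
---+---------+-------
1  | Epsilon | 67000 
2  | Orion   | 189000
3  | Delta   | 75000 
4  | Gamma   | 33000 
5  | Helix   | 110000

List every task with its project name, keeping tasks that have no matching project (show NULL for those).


LEFT JOIN keeps every row from tasks (the left table); where project_id has no match in projects, the project columns become NULL. Walk through each task:
  - task 1 (Implement): project_id=3 -> matches Delta
  - task 2 (Document): project_id=4 -> matches Gamma
  - task 3 (Setup): project_id=5 -> matches Helix
  - task 4 (Deploy): project_id=NULL, no match -> kept with NULL
All 4 rows appear; 1 has NULL project.

SQL:
SELECT a.name, b.name AS project
FROM tasks a
LEFT JOIN projects b ON a.project_id = b.id

Result:
name      | project
----------+--------
Implement | Delta  
Document  | Gamma  
Setup     | Helix  
Deploy    | NULL   


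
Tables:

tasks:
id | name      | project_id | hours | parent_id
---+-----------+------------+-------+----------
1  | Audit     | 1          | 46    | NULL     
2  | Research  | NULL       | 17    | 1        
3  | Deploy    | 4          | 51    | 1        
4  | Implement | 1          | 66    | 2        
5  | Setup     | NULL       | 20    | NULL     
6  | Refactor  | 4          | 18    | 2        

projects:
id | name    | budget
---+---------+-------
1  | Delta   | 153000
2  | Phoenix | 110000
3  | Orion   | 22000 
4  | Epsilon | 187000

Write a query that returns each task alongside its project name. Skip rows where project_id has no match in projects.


INNER JOIN keeps only tasks rows whose project_id matches an id in projects. Walk through each task:
  - task 1 (Audit): project_id=1 -> matches Delta
  - task 2 (Research): project_id=NULL, no match -> dropped
  - task 3 (Deploy): project_id=4 -> matches Epsilon
  - task 4 (Implement): project_id=1 -> matches Delta
  - task 5 (Setup): project_id=NULL, no match -> dropped
  - task 6 (Refactor): project_id=4 -> matches Epsilon
So 2 of 6 rows are dropped.

SQL:
SELECT a.name, b.name AS project
FROM tasks a
INNER JOIN projects b ON a.project_id = b.id

Result:
name      | project
----------+--------
Audit     | Delta  
Deploy    | Epsilon
Implement | Delta  
Refactor  | Epsilon


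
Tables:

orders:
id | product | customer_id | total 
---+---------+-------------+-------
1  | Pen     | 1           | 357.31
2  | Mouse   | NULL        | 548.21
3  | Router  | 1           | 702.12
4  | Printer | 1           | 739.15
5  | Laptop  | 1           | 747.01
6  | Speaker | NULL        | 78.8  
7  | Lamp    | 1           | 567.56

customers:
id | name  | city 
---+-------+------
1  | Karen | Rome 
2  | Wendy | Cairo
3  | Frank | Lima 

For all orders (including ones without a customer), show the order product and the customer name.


LEFT JOIN keeps every row from orders (the left table); where customer_id has no match in customers, the customer columns become NULL. Walk through each order:
  - order 1 (Pen): customer_id=1 -> matches Karen
  - order 2 (Mouse): customer_id=NULL, no match -> kept with NULL
  - order 3 (Router): customer_id=1 -> matches Karen
  - order 4 (Printer): customer_id=1 -> matches Karen
  - order 5 (Laptop): customer_id=1 -> matches Karen
  - order 6 (Speaker): customer_id=NULL, no match -> kept with NULL
  - order 7 (Lamp): customer_id=1 -> matches Karen
All 7 rows appear; 2 have NULL customer.

SQL:
SELECT a.product, b.name AS customer
FROM orders a
LEFT JOIN customers b ON a.customer_id = b.id

Result:
product | customer
--------+---------
Pen     | Karen   
Mouse   | NULL    
Router  | Karen   
Printer | Karen   
Laptop  | Karen   
Speaker | NULL    
Lamp    | Karen   


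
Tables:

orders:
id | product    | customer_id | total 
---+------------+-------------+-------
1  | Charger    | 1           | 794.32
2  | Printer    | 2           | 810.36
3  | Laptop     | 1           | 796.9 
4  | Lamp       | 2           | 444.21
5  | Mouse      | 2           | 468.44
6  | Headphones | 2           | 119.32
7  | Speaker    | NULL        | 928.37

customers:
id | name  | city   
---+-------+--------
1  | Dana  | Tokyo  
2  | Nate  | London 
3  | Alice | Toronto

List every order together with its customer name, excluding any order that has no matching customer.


INNER JOIN keeps only orders rows whose customer_id matches an id in customers. Walk through each order:
  - order 1 (Charger): customer_id=1 -> matches Dana
  - order 2 (Printer): customer_id=2 -> matches Nate
  - order 3 (Laptop): customer_id=1 -> matches Dana
  - order 4 (Lamp): customer_id=2 -> matches Nate
  - order 5 (Mouse): customer_id=2 -> matches Nate
  - order 6 (Headphones): customer_id=2 -> matches Nate
  - order 7 (Speaker): customer_id=NULL, no match -> dropped
So 1 of 7 rows is dropped.

SQL:
SELECT a.product, b.name AS customer
FROM orders a
INNER JOIN customers b ON a.customer_id = b.id

Result:
product    | customer
-----------+---------
Charger    | Dana    
Printer    | Nate    
Laptop     | Dana    
Lamp       | Nate    
Mouse      | Nate    
Headphones | Nate    


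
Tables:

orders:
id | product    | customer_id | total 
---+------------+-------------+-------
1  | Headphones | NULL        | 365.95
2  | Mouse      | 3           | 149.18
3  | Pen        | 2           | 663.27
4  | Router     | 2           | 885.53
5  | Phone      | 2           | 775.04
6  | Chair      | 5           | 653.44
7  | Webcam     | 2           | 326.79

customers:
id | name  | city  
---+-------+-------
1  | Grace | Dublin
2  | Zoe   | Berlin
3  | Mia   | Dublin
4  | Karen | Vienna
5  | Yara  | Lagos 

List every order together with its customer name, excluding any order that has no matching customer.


INNER JOIN keeps only orders rows whose customer_id matches an id in customers. Walk through each order:
  - order 1 (Headphones): customer_id=NULL, no match -> dropped
  - order 2 (Mouse): customer_id=3 -> matches Mia
  - order 3 (Pen): customer_id=2 -> matches Zoe
  - order 4 (Router): customer_id=2 -> matches Zoe
  - order 5 (Phone): customer_id=2 -> matches Zoe
  - order 6 (Chair): customer_id=5 -> matches Yara
  - order 7 (Webcam): customer_id=2 -> matches Zoe
So 1 of 7 rows is dropped.

SQL:
SELECT a.product, b.name AS customer
FROM orders a
INNER JOIN customers b ON a.customer_id = b.id

Result:
product | customer
--------+---------
Mouse   | Mia     
Pen     | Zoe     
Router  | Zoe     
Phone   | Zoe     
Chair   | Yara    
Webcam  | Zoe     


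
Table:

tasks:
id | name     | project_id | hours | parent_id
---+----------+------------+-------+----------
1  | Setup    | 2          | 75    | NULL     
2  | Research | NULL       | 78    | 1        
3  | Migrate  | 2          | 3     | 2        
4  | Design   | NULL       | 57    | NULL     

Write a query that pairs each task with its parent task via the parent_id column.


This is a self-join: tasks is joined to a second copy of itself, matching each row's parent_id to another row's id. Use LEFT JOIN so rows with parent_id=NULL are kept.
  - task 1 (Setup): parent_id=NULL -> NULL
  - task 2 (Research): parent_id=1 -> Setup
  - task 3 (Migrate): parent_id=2 -> Research
  - task 4 (Design): parent_id=NULL -> NULL

SQL:
SELECT a.name AS item, b.name AS parent
FROM tasks a
LEFT JOIN tasks b ON a.parent_id = b.id

Result:
item     | parent  
---------+---------
Setup    | NULL    
Research | Setup   
Migrate  | Research
Design   | NULL    


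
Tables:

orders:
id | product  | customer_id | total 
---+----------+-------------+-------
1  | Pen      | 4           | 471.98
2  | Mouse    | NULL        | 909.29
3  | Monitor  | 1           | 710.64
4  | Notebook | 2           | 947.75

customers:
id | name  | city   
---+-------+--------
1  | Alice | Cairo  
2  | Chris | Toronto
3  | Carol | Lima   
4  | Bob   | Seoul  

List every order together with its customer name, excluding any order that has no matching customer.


INNER JOIN keeps only orders rows whose customer_id matches an id in customers. Walk through each order:
  - order 1 (Pen): customer_id=4 -> matches Bob
  - order 2 (Mouse): customer_id=NULL, no match -> dropped
  - order 3 (Monitor): customer_id=1 -> matches Alice
  - order 4 (Notebook): customer_id=2 -> matches Chris
So 1 of 4 rows is dropped.

SQL:
SELECT a.product, b.name AS customer
FROM orders a
INNER JOIN customers b ON a.customer_id = b.id

Result:
product  | customer
---------+---------
Pen      | Bob     
Monitor  | Alice   
Notebook | Chris   


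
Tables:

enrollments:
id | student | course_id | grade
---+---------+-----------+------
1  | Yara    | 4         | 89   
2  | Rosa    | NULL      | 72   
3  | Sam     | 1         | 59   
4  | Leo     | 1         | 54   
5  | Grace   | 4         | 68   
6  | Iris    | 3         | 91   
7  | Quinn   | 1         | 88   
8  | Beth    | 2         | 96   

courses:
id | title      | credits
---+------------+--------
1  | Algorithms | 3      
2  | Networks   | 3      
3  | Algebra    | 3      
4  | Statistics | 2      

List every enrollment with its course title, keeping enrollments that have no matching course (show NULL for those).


LEFT JOIN keeps every row from enrollments (the left table); where course_id has no match in courses, the course columns become NULL. Walk through each enrollment:
  - enrollment 1 (Yara): course_id=4 -> matches Statistics
  - enrollment 2 (Rosa): course_id=NULL, no match -> kept with NULL
  - enrollment 3 (Sam): course_id=1 -> matches Algorithms
  - enrollment 4 (Leo): course_id=1 -> matches Algorithms
  - enrollment 5 (Grace): course_id=4 -> matches Statistics
  - enrollment 6 (Iris): course_id=3 -> matches Algebra
  - enrollment 7 (Quinn): course_id=1 -> matches Algorithms
  - enrollment 8 (Beth): course_id=2 -> matches Networks
All 8 rows appear; 1 has NULL course.

SQL:
SELECT a.student, b.title AS course
FROM enrollments a
LEFT JOIN courses b ON a.course_id = b.id

Result:
student | course    
--------+-----------
Yara    | Statistics
Rosa    | NULL      
Sam     | Algorithms
Leo     | Algorithms
Grace   | Statistics
Iris    | Algebra   
Quinn   | Algorithms
Beth    | Networks  


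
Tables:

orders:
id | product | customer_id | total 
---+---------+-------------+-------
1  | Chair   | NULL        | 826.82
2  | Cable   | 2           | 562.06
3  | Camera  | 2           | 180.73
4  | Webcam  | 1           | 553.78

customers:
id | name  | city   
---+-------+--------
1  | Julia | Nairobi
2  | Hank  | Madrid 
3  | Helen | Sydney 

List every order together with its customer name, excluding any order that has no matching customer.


INNER JOIN keeps only orders rows whose customer_id matches an id in customers. Walk through each order:
  - order 1 (Chair): customer_id=NULL, no match -> dropped
  - order 2 (Cable): customer_id=2 -> matches Hank
  - order 3 (Camera): customer_id=2 -> matches Hank
  - order 4 (Webcam): customer_id=1 -> matches Julia
So 1 of 4 rows is dropped.

SQL:
SELECT a.product, b.name AS customer
FROM orders a
INNER JOIN customers b ON a.customer_id = b.id

Result:
product | customer
--------+---------
Cable   | Hank    
Camera  | Hank    
Webcam  | Julia   


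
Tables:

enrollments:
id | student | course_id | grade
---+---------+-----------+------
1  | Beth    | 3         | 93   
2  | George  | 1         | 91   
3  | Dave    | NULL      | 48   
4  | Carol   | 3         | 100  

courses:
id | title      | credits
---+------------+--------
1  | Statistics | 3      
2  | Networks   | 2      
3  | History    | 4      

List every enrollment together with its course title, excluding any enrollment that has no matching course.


INNER JOIN keeps only enrollments rows whose course_id matches an id in courses. Walk through each enrollment:
  - enrollment 1 (Beth): course_id=3 -> matches History
  - enrollment 2 (George): course_id=1 -> matches Statistics
  - enrollment 3 (Dave): course_id=NULL, no match -> dropped
  - enrollment 4 (Carol): course_id=3 -> matches History
So 1 of 4 rows is dropped.

SQL:
SELECT a.student, b.title AS course
FROM enrollments a
INNER JOIN courses b ON a.course_id = b.id

Result:
student | course    
--------+-----------
Beth    | History   
George  | Statistics
Carol   | History   


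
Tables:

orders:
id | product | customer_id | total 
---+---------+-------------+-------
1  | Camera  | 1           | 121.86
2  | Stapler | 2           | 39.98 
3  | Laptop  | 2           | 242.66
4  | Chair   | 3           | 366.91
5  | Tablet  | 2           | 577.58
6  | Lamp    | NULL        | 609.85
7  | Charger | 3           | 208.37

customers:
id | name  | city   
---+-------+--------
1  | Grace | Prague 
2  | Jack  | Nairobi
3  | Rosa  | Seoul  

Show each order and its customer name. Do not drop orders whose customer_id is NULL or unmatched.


LEFT JOIN keeps every row from orders (the left table); where customer_id has no match in customers, the customer columns become NULL. Walk through each order:
  - order 1 (Camera): customer_id=1 -> matches Grace
  - order 2 (Stapler): customer_id=2 -> matches Jack
  - order 3 (Laptop): customer_id=2 -> matches Jack
  - order 4 (Chair): customer_id=3 -> matches Rosa
  - order 5 (Tablet): customer_id=2 -> matches Jack
  - order 6 (Lamp): customer_id=NULL, no match -> kept with NULL
  - order 7 (Charger): customer_id=3 -> matches Rosa
All 7 rows appear; 1 has NULL customer.

SQL:
SELECT a.product, b.name AS customer
FROM orders a
LEFT JOIN customers b ON a.customer_id = b.id

Result:
product | customer
--------+---------
Camera  | Grace   
Stapler | Jack    
Laptop  | Jack    
Chair   | Rosa    
Tablet  | Jack    
Lamp    | NULL    
Charger | Rosa    


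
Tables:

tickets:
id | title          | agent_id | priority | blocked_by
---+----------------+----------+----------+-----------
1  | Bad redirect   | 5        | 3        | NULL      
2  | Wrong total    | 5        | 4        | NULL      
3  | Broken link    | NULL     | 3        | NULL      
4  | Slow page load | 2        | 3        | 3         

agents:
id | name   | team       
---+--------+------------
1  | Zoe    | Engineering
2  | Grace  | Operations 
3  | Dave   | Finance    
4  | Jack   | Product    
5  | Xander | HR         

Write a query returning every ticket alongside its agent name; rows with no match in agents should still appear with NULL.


LEFT JOIN keeps every row from tickets (the left table); where agent_id has no match in agents, the agent columns become NULL. Walk through each ticket:
  - ticket 1 (Bad redirect): agent_id=5 -> matches Xander
  - ticket 2 (Wrong total): agent_id=5 -> matches Xander
  - ticket 3 (Broken link): agent_id=NULL, no match -> kept with NULL
  - ticket 4 (Slow page load): agent_id=2 -> matches Grace
All 4 rows appear; 1 has NULL agent.

SQL:
SELECT a.title, b.name AS agent
FROM tickets a
LEFT JOIN agents b ON a.agent_id = b.id

Result:
title          | agent 
---------------+-------
Bad redirect   | Xander
Wrong total    | Xander
Broken link    | NULL  
Slow page load | Grace 


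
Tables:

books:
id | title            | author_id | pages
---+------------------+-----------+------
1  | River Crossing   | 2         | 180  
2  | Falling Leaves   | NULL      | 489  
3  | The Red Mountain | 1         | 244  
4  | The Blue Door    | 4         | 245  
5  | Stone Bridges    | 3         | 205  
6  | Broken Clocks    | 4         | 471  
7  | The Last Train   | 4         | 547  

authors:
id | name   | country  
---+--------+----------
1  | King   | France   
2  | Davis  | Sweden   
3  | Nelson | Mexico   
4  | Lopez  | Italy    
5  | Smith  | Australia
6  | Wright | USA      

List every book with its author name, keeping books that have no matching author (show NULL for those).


LEFT JOIN keeps every row from books (the left table); where author_id has no match in authors, the author columns become NULL. Walk through each book:
  - book 1 (River Crossing): author_id=2 -> matches Davis
  - book 2 (Falling Leaves): author_id=NULL, no match -> kept with NULL
  - book 3 (The Red Mountain): author_id=1 -> matches King
  - book 4 (The Blue Door): author_id=4 -> matches Lopez
  - book 5 (Stone Bridges): author_id=3 -> matches Nelson
  - book 6 (Broken Clocks): author_id=4 -> matches Lopez
  - book 7 (The Last Train): author_id=4 -> matches Lopez
All 7 rows appear; 1 has NULL author.

SQL:
SELECT a.title, b.name AS author
FROM books a
LEFT JOIN authors b ON a.author_id = b.id

Result:
title            | author
-----------------+-------
River Crossing   | Davis 
Falling Leaves   | NULL  
The Red Mountain | King  
The Blue Door    | Lopez 
Stone Bridges    | Nelson
Broken Clocks    | Lopez 
The Last Train   | Lopez 


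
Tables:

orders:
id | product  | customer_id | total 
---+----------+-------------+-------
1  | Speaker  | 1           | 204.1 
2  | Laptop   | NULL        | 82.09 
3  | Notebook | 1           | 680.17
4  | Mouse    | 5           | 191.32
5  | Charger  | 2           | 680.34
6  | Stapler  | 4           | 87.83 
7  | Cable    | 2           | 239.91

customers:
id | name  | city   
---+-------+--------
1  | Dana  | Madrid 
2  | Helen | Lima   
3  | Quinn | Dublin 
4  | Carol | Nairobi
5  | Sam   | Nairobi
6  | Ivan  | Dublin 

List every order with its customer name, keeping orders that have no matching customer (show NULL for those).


LEFT JOIN keeps every row from orders (the left table); where customer_id has no match in customers, the customer columns become NULL. Walk through each order:
  - order 1 (Speaker): customer_id=1 -> matches Dana
  - order 2 (Laptop): customer_id=NULL, no match -> kept with NULL
  - order 3 (Notebook): customer_id=1 -> matches Dana
  - order 4 (Mouse): customer_id=5 -> matches Sam
  - order 5 (Charger): customer_id=2 -> matches Helen
  - order 6 (Stapler): customer_id=4 -> matches Carol
  - order 7 (Cable): customer_id=2 -> matches Helen
All 7 rows appear; 1 has NULL customer.

SQL:
SELECT a.product, b.name AS customer
FROM orders a
LEFT JOIN customers b ON a.customer_id = b.id

Result:
product  | customer
---------+---------
Speaker  | Dana    
Laptop   | NULL    
Notebook | Dana    
Mouse    | Sam     
Charger  | Helen   
Stapler  | Carol   
Cable    | Helen   


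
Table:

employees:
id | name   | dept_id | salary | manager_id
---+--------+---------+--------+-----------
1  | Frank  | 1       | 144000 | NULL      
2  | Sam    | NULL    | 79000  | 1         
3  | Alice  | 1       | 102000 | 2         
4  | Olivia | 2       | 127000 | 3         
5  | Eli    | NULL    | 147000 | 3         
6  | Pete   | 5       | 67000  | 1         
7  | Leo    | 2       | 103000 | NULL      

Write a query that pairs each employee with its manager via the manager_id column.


This is a self-join: employees is joined to a second copy of itself, matching each row's manager_id to another row's id. Use LEFT JOIN so rows with manager_id=NULL are kept.
  - employee 1 (Frank): manager_id=NULL -> NULL
  - employee 2 (Sam): manager_id=1 -> Frank
  - employee 3 (Alice): manager_id=2 -> Sam
  - employee 4 (Olivia): manager_id=3 -> Alice
  - employee 5 (Eli): manager_id=3 -> Alice
  - employee 6 (Pete): manager_id=1 -> Frank
  - employee 7 (Leo): manager_id=NULL -> NULL

SQL:
SELECT a.name AS item, b.name AS manager
FROM employees a
LEFT JOIN employees b ON a.manager_id = b.id

Result:
item   | manager
-------+--------
Frank  | NULL   
Sam    | Frank  
Alice  | Sam    
Olivia | Alice  
Eli    | Alice  
Pete   | Frank  
Leo    | NULL   
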